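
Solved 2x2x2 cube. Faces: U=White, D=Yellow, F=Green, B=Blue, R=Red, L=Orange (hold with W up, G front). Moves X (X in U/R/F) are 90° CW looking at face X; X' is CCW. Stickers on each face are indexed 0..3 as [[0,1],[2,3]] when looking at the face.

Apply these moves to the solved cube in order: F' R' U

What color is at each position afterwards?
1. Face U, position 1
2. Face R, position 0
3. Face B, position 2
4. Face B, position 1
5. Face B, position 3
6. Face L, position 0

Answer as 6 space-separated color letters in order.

After move 1 (F'): F=GGGG U=WWRR R=YRYR D=OOYY L=OWOW
After move 2 (R'): R=RRYY U=WBRB F=GWGR D=OGYG B=YBOB
After move 3 (U): U=RWBB F=RRGR R=YBYY B=OWOB L=GWOW
Query 1: U[1] = W
Query 2: R[0] = Y
Query 3: B[2] = O
Query 4: B[1] = W
Query 5: B[3] = B
Query 6: L[0] = G

Answer: W Y O W B G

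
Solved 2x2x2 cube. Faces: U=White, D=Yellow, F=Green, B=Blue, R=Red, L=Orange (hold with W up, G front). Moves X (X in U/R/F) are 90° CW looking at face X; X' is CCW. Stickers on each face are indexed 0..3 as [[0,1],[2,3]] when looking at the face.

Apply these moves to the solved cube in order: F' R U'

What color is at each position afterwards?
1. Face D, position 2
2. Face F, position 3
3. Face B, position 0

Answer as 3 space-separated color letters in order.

Answer: Y Y Y

Derivation:
After move 1 (F'): F=GGGG U=WWRR R=YRYR D=OOYY L=OWOW
After move 2 (R): R=YYRR U=WGRG F=GOGY D=OBYB B=RBWB
After move 3 (U'): U=GGWR F=OWGY R=GORR B=YYWB L=RBOW
Query 1: D[2] = Y
Query 2: F[3] = Y
Query 3: B[0] = Y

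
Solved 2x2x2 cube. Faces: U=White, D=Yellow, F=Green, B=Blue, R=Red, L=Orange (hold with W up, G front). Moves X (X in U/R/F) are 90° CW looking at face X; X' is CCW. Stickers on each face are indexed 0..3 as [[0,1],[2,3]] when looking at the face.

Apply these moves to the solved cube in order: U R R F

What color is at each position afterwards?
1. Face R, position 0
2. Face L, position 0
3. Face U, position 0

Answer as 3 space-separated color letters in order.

After move 1 (U): U=WWWW F=RRGG R=BBRR B=OOBB L=GGOO
After move 2 (R): R=RBRB U=WRWG F=RYGY D=YBYO B=WOWB
After move 3 (R): R=RRBB U=WYWY F=RBGO D=YWYW B=GORB
After move 4 (F): F=GROB U=WYOG R=WRYB D=BRYW L=GYOW
Query 1: R[0] = W
Query 2: L[0] = G
Query 3: U[0] = W

Answer: W G W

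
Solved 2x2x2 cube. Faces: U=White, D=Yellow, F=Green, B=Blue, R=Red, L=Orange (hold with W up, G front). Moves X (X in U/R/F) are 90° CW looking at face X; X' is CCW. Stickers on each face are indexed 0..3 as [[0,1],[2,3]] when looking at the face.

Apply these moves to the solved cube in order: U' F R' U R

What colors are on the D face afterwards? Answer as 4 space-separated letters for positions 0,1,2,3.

Answer: R G Y B

Derivation:
After move 1 (U'): U=WWWW F=OOGG R=GGRR B=RRBB L=BBOO
After move 2 (F): F=GOGO U=WWOB R=WGWR D=RGYY L=BYOY
After move 3 (R'): R=GRWW U=WBOR F=GWGB D=ROYO B=YRGB
After move 4 (U): U=OWRB F=GRGB R=YRWW B=BYGB L=GWOY
After move 5 (R): R=WYWR U=ORRB F=GOGO D=RGYB B=BYWB
Query: D face = RGYB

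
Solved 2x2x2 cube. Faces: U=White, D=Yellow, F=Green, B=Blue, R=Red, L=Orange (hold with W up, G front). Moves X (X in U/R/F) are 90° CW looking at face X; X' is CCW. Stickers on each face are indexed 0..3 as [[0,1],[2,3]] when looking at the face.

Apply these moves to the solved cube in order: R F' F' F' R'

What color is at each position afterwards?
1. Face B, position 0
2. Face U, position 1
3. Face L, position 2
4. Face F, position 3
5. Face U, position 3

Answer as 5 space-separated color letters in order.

Answer: B W O O W

Derivation:
After move 1 (R): R=RRRR U=WGWG F=GYGY D=YBYB B=WBWB
After move 2 (F'): F=YYGG U=WGRR R=BRYR D=OOYB L=OGOW
After move 3 (F'): F=YGYG U=WGBY R=OROR D=GWYB L=OROR
After move 4 (F'): F=GGYY U=WGOO R=WRGR D=RRYB L=OYOB
After move 5 (R'): R=RRWG U=WWOW F=GGYO D=RGYY B=BBRB
Query 1: B[0] = B
Query 2: U[1] = W
Query 3: L[2] = O
Query 4: F[3] = O
Query 5: U[3] = W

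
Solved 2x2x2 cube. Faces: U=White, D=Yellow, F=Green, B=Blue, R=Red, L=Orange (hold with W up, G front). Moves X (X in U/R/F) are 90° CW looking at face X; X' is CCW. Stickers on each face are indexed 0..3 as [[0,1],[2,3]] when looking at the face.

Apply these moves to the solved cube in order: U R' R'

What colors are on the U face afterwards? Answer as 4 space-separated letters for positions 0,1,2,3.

Answer: W Y W Y

Derivation:
After move 1 (U): U=WWWW F=RRGG R=BBRR B=OOBB L=GGOO
After move 2 (R'): R=BRBR U=WBWO F=RWGW D=YRYG B=YOYB
After move 3 (R'): R=RRBB U=WYWY F=RBGO D=YWYW B=GORB
Query: U face = WYWY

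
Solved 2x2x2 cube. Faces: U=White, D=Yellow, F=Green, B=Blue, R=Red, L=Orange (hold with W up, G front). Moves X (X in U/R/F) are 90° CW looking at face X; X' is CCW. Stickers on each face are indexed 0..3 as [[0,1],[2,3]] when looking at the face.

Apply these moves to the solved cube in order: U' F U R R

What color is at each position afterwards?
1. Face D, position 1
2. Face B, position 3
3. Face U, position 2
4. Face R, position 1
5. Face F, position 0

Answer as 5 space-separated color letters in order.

After move 1 (U'): U=WWWW F=OOGG R=GGRR B=RRBB L=BBOO
After move 2 (F): F=GOGO U=WWOB R=WGWR D=RGYY L=BYOY
After move 3 (U): U=OWBW F=WGGO R=RRWR B=BYBB L=GOOY
After move 4 (R): R=WRRR U=OGBO F=WGGY D=RBYB B=WYWB
After move 5 (R): R=RWRR U=OGBY F=WBGB D=RWYW B=OYGB
Query 1: D[1] = W
Query 2: B[3] = B
Query 3: U[2] = B
Query 4: R[1] = W
Query 5: F[0] = W

Answer: W B B W W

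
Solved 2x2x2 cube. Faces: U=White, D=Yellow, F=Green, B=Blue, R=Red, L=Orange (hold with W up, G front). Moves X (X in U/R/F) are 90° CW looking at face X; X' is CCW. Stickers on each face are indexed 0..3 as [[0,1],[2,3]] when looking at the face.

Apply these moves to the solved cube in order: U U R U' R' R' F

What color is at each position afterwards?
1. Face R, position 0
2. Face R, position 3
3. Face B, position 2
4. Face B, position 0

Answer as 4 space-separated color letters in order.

After move 1 (U): U=WWWW F=RRGG R=BBRR B=OOBB L=GGOO
After move 2 (U): U=WWWW F=BBGG R=OORR B=GGBB L=RROO
After move 3 (R): R=RORO U=WBWG F=BYGY D=YBYG B=WGWB
After move 4 (U'): U=BGWW F=RRGY R=BYRO B=ROWB L=WGOO
After move 5 (R'): R=YOBR U=BWWR F=RGGW D=YRYY B=GOBB
After move 6 (R'): R=ORYB U=BBWG F=RWGR D=YGYW B=YORB
After move 7 (F): F=GRRW U=BBOG R=WRGB D=YOYW L=WYOG
Query 1: R[0] = W
Query 2: R[3] = B
Query 3: B[2] = R
Query 4: B[0] = Y

Answer: W B R Y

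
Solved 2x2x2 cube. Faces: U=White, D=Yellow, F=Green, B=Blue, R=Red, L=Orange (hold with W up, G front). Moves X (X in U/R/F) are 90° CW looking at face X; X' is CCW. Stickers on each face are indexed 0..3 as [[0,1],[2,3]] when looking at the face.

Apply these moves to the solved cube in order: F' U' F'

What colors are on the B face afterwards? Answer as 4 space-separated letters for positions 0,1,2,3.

Answer: Y R B B

Derivation:
After move 1 (F'): F=GGGG U=WWRR R=YRYR D=OOYY L=OWOW
After move 2 (U'): U=WRWR F=OWGG R=GGYR B=YRBB L=BBOW
After move 3 (F'): F=WGOG U=WRGY R=OGOR D=BWYY L=BROW
Query: B face = YRBB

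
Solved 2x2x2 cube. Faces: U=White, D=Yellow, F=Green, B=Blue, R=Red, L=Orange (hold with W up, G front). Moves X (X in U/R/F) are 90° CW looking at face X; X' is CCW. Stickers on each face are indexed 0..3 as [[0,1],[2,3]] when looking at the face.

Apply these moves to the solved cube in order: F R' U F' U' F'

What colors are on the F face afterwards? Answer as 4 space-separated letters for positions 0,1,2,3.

After move 1 (F): F=GGGG U=WWOO R=WRWR D=RRYY L=OYOY
After move 2 (R'): R=RRWW U=WBOB F=GWGO D=RGYG B=YBRB
After move 3 (U): U=OWBB F=RRGO R=YBWW B=OYRB L=GWOY
After move 4 (F'): F=RORG U=OWYW R=GBRW D=WYYG L=GBOB
After move 5 (U'): U=WWOY F=GBRG R=RORW B=GBRB L=OYOB
After move 6 (F'): F=BGGR U=WWRR R=YOWW D=YBYG L=OYOO
Query: F face = BGGR

Answer: B G G R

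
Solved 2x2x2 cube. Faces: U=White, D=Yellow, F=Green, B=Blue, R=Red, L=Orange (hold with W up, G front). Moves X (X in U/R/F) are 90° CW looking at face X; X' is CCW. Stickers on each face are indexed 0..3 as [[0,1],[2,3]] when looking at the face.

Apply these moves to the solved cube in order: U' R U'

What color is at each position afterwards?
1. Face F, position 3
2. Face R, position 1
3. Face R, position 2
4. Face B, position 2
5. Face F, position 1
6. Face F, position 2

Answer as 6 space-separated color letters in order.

Answer: Y Y R W B G

Derivation:
After move 1 (U'): U=WWWW F=OOGG R=GGRR B=RRBB L=BBOO
After move 2 (R): R=RGRG U=WOWG F=OYGY D=YBYR B=WRWB
After move 3 (U'): U=OGWW F=BBGY R=OYRG B=RGWB L=WROO
Query 1: F[3] = Y
Query 2: R[1] = Y
Query 3: R[2] = R
Query 4: B[2] = W
Query 5: F[1] = B
Query 6: F[2] = G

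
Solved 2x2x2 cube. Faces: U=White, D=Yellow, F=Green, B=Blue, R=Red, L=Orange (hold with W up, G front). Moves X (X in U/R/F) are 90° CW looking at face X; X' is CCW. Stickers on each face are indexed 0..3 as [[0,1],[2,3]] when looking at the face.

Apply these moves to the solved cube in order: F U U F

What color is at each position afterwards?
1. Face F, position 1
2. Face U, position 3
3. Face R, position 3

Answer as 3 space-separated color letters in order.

After move 1 (F): F=GGGG U=WWOO R=WRWR D=RRYY L=OYOY
After move 2 (U): U=OWOW F=WRGG R=BBWR B=OYBB L=GGOY
After move 3 (U): U=OOWW F=BBGG R=OYWR B=GGBB L=WROY
After move 4 (F): F=GBGB U=OOYR R=WYWR D=WOYY L=WROR
Query 1: F[1] = B
Query 2: U[3] = R
Query 3: R[3] = R

Answer: B R R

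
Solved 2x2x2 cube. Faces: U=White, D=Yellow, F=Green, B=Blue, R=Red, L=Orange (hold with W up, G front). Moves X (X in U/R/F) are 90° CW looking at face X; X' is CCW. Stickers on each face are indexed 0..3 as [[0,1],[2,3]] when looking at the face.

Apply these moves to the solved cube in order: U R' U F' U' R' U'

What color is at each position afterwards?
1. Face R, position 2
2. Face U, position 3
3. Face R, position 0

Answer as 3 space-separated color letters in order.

After move 1 (U): U=WWWW F=RRGG R=BBRR B=OOBB L=GGOO
After move 2 (R'): R=BRBR U=WBWO F=RWGW D=YRYG B=YOYB
After move 3 (U): U=WWOB F=BRGW R=YOBR B=GGYB L=RWOO
After move 4 (F'): F=RWBG U=WWYB R=ROYR D=WOYG L=RBOO
After move 5 (U'): U=WBWY F=RBBG R=RWYR B=ROYB L=GGOO
After move 6 (R'): R=WRRY U=WYWR F=RBBY D=WBYG B=GOOB
After move 7 (U'): U=YRWW F=GGBY R=RBRY B=WROB L=GOOO
Query 1: R[2] = R
Query 2: U[3] = W
Query 3: R[0] = R

Answer: R W R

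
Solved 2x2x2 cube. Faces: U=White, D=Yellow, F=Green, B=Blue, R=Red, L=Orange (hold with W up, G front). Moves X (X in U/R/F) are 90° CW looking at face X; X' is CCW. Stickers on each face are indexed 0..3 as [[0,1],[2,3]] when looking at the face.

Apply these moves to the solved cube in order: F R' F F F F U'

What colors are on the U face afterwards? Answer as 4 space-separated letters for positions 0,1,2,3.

After move 1 (F): F=GGGG U=WWOO R=WRWR D=RRYY L=OYOY
After move 2 (R'): R=RRWW U=WBOB F=GWGO D=RGYG B=YBRB
After move 3 (F): F=GGOW U=WBYY R=ORBW D=WRYG L=OROG
After move 4 (F): F=OGWG U=WBGR R=YRYW D=BOYG L=OWOR
After move 5 (F): F=WOGG U=WBRW R=GRRW D=YYYG L=OBOO
After move 6 (F): F=GWGO U=WBOB R=RRWW D=RGYG L=OYOY
After move 7 (U'): U=BBWO F=OYGO R=GWWW B=RRRB L=YBOY
Query: U face = BBWO

Answer: B B W O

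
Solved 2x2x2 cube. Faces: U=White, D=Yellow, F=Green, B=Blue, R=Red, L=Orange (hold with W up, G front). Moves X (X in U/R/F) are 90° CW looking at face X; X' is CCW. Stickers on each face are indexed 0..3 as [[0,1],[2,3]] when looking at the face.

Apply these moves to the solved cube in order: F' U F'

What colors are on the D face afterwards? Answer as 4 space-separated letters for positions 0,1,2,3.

After move 1 (F'): F=GGGG U=WWRR R=YRYR D=OOYY L=OWOW
After move 2 (U): U=RWRW F=YRGG R=BBYR B=OWBB L=GGOW
After move 3 (F'): F=RGYG U=RWBY R=OBOR D=GWYY L=GWOR
Query: D face = GWYY

Answer: G W Y Y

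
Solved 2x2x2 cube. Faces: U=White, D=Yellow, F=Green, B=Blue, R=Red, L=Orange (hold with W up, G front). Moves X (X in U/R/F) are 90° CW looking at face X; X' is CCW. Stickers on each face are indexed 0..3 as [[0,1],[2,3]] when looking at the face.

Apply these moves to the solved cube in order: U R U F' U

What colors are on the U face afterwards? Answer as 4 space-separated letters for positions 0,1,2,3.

Answer: W W R W

Derivation:
After move 1 (U): U=WWWW F=RRGG R=BBRR B=OOBB L=GGOO
After move 2 (R): R=RBRB U=WRWG F=RYGY D=YBYO B=WOWB
After move 3 (U): U=WWGR F=RBGY R=WORB B=GGWB L=RYOO
After move 4 (F'): F=BYRG U=WWWR R=BOYB D=YOYO L=RROG
After move 5 (U): U=WWRW F=BORG R=GGYB B=RRWB L=BYOG
Query: U face = WWRW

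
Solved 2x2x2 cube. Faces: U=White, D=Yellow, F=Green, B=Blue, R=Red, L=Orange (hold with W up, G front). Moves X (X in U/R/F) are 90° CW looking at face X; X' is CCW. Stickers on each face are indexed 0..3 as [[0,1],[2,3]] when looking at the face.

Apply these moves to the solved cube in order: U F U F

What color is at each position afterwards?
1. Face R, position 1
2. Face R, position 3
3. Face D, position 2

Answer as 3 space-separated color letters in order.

Answer: O R Y

Derivation:
After move 1 (U): U=WWWW F=RRGG R=BBRR B=OOBB L=GGOO
After move 2 (F): F=GRGR U=WWOG R=WBWR D=RBYY L=GYOY
After move 3 (U): U=OWGW F=WBGR R=OOWR B=GYBB L=GROY
After move 4 (F): F=GWRB U=OWYR R=GOWR D=WOYY L=GROB
Query 1: R[1] = O
Query 2: R[3] = R
Query 3: D[2] = Y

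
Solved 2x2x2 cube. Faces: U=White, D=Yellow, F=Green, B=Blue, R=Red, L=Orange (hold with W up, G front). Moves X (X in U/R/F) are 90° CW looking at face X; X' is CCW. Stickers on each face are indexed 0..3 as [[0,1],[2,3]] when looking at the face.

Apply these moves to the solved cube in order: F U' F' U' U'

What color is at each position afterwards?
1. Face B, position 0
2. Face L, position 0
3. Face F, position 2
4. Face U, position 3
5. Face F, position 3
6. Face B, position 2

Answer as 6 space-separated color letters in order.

Answer: Y R O W G B

Derivation:
After move 1 (F): F=GGGG U=WWOO R=WRWR D=RRYY L=OYOY
After move 2 (U'): U=WOWO F=OYGG R=GGWR B=WRBB L=BBOY
After move 3 (F'): F=YGOG U=WOGW R=RGRR D=BYYY L=BOOW
After move 4 (U'): U=OWWG F=BOOG R=YGRR B=RGBB L=WROW
After move 5 (U'): U=WGOW F=WROG R=BORR B=YGBB L=RGOW
Query 1: B[0] = Y
Query 2: L[0] = R
Query 3: F[2] = O
Query 4: U[3] = W
Query 5: F[3] = G
Query 6: B[2] = B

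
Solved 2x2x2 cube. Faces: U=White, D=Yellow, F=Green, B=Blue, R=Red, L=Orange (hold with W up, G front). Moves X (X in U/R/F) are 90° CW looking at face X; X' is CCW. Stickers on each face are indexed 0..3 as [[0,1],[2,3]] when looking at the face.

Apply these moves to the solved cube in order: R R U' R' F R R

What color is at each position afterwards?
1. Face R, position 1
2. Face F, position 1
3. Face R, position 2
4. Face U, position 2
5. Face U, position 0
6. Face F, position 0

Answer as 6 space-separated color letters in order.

Answer: R W R O Y G

Derivation:
After move 1 (R): R=RRRR U=WGWG F=GYGY D=YBYB B=WBWB
After move 2 (R): R=RRRR U=WYWY F=GBGB D=YWYW B=GBGB
After move 3 (U'): U=YYWW F=OOGB R=GBRR B=RRGB L=GBOO
After move 4 (R'): R=BRGR U=YGWR F=OYGW D=YOYB B=WRWB
After move 5 (F): F=GOWY U=YGOB R=WRRR D=GBYB L=GYOO
After move 6 (R): R=RWRR U=YOOY F=GBWB D=GWYW B=BRGB
After move 7 (R): R=RRRW U=YBOB F=GWWW D=GGYB B=YROB
Query 1: R[1] = R
Query 2: F[1] = W
Query 3: R[2] = R
Query 4: U[2] = O
Query 5: U[0] = Y
Query 6: F[0] = G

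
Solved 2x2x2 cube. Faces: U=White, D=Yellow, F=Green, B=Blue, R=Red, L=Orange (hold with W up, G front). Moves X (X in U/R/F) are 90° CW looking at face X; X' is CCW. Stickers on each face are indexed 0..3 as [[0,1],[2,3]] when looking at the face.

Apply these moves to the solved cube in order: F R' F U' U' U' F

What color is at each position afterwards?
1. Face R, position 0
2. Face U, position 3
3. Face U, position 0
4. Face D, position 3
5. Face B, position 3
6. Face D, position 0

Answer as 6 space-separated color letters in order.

Answer: Y G Y G B B

Derivation:
After move 1 (F): F=GGGG U=WWOO R=WRWR D=RRYY L=OYOY
After move 2 (R'): R=RRWW U=WBOB F=GWGO D=RGYG B=YBRB
After move 3 (F): F=GGOW U=WBYY R=ORBW D=WRYG L=OROG
After move 4 (U'): U=BYWY F=OROW R=GGBW B=ORRB L=YBOG
After move 5 (U'): U=YYBW F=YBOW R=ORBW B=GGRB L=OROG
After move 6 (U'): U=YWYB F=OROW R=YBBW B=ORRB L=GGOG
After move 7 (F): F=OOWR U=YWGG R=YBBW D=BYYG L=GWOR
Query 1: R[0] = Y
Query 2: U[3] = G
Query 3: U[0] = Y
Query 4: D[3] = G
Query 5: B[3] = B
Query 6: D[0] = B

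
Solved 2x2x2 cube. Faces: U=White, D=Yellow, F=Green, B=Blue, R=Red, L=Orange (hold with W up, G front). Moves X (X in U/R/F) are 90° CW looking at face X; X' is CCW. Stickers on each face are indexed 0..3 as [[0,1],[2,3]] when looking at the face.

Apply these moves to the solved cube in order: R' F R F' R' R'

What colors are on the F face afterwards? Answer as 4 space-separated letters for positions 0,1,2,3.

Answer: R B G O

Derivation:
After move 1 (R'): R=RRRR U=WBWB F=GWGW D=YGYG B=YBYB
After move 2 (F): F=GGWW U=WBOO R=WRBR D=RRYG L=OYOG
After move 3 (R): R=BWRR U=WGOW F=GRWG D=RYYY B=OBBB
After move 4 (F'): F=RGGW U=WGBR R=YWRR D=YGYY L=OWOO
After move 5 (R'): R=WRYR U=WBBO F=RGGR D=YGYW B=YBGB
After move 6 (R'): R=RRWY U=WGBY F=RBGO D=YGYR B=WBGB
Query: F face = RBGO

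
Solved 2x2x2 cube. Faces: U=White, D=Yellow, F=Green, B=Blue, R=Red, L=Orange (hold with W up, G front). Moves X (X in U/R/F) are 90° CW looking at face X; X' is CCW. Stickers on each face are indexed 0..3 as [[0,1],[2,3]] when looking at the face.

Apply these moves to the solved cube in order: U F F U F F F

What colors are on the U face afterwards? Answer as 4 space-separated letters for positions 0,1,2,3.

After move 1 (U): U=WWWW F=RRGG R=BBRR B=OOBB L=GGOO
After move 2 (F): F=GRGR U=WWOG R=WBWR D=RBYY L=GYOY
After move 3 (F): F=GGRR U=WWYY R=OBGR D=WWYY L=GROB
After move 4 (U): U=YWYW F=OBRR R=OOGR B=GRBB L=GGOB
After move 5 (F): F=RORB U=YWBG R=YOWR D=GOYY L=GWOW
After move 6 (F): F=RRBO U=YWWW R=BOGR D=WYYY L=GGOO
After move 7 (F): F=BROR U=YWOG R=WOWR D=GBYY L=GWOY
Query: U face = YWOG

Answer: Y W O G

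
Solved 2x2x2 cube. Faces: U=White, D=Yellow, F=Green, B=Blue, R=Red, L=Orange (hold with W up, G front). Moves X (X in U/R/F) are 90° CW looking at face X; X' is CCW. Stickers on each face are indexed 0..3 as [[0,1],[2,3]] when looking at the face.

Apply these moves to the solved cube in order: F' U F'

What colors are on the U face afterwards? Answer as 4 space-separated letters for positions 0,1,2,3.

After move 1 (F'): F=GGGG U=WWRR R=YRYR D=OOYY L=OWOW
After move 2 (U): U=RWRW F=YRGG R=BBYR B=OWBB L=GGOW
After move 3 (F'): F=RGYG U=RWBY R=OBOR D=GWYY L=GWOR
Query: U face = RWBY

Answer: R W B Y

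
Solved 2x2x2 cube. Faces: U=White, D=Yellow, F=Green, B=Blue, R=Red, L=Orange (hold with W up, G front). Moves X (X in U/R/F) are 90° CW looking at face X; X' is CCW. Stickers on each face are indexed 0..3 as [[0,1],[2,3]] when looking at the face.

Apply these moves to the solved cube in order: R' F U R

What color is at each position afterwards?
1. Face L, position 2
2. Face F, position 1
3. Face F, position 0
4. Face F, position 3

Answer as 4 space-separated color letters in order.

Answer: O R W G

Derivation:
After move 1 (R'): R=RRRR U=WBWB F=GWGW D=YGYG B=YBYB
After move 2 (F): F=GGWW U=WBOO R=WRBR D=RRYG L=OYOG
After move 3 (U): U=OWOB F=WRWW R=YBBR B=OYYB L=GGOG
After move 4 (R): R=BYRB U=OROW F=WRWG D=RYYO B=BYWB
Query 1: L[2] = O
Query 2: F[1] = R
Query 3: F[0] = W
Query 4: F[3] = G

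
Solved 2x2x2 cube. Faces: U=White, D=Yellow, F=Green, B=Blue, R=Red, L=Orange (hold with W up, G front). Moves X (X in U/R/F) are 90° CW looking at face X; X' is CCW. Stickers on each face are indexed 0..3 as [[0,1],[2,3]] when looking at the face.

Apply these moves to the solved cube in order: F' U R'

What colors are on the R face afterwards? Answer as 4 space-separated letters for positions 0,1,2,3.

Answer: B R B Y

Derivation:
After move 1 (F'): F=GGGG U=WWRR R=YRYR D=OOYY L=OWOW
After move 2 (U): U=RWRW F=YRGG R=BBYR B=OWBB L=GGOW
After move 3 (R'): R=BRBY U=RBRO F=YWGW D=ORYG B=YWOB
Query: R face = BRBY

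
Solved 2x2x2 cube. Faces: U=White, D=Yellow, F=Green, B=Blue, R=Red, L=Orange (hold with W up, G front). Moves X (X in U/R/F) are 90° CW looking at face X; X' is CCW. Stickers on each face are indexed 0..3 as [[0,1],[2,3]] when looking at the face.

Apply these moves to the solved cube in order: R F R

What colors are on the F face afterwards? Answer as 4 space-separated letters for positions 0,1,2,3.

After move 1 (R): R=RRRR U=WGWG F=GYGY D=YBYB B=WBWB
After move 2 (F): F=GGYY U=WGOO R=WRGR D=RRYB L=OYOB
After move 3 (R): R=GWRR U=WGOY F=GRYB D=RWYW B=OBGB
Query: F face = GRYB

Answer: G R Y B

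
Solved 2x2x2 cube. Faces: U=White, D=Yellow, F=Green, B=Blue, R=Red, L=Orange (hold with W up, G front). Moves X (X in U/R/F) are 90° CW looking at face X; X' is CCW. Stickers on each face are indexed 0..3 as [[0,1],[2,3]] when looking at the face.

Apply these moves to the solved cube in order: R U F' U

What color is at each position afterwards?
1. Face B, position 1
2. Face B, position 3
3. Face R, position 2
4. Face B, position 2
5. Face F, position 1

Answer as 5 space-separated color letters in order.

After move 1 (R): R=RRRR U=WGWG F=GYGY D=YBYB B=WBWB
After move 2 (U): U=WWGG F=RRGY R=WBRR B=OOWB L=GYOO
After move 3 (F'): F=RYRG U=WWWR R=BBYR D=YOYB L=GGOG
After move 4 (U): U=WWRW F=BBRG R=OOYR B=GGWB L=RYOG
Query 1: B[1] = G
Query 2: B[3] = B
Query 3: R[2] = Y
Query 4: B[2] = W
Query 5: F[1] = B

Answer: G B Y W B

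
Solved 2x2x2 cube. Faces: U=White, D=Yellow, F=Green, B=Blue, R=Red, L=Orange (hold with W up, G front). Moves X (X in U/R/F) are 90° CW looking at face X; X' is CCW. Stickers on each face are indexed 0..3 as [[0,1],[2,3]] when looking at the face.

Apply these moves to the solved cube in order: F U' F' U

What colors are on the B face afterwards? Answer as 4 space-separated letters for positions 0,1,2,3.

After move 1 (F): F=GGGG U=WWOO R=WRWR D=RRYY L=OYOY
After move 2 (U'): U=WOWO F=OYGG R=GGWR B=WRBB L=BBOY
After move 3 (F'): F=YGOG U=WOGW R=RGRR D=BYYY L=BOOW
After move 4 (U): U=GWWO F=RGOG R=WRRR B=BOBB L=YGOW
Query: B face = BOBB

Answer: B O B B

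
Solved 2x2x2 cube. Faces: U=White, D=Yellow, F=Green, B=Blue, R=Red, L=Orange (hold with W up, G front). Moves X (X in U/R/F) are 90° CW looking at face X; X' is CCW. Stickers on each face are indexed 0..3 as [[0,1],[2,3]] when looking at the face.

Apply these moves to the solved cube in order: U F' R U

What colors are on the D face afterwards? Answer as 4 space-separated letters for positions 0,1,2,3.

Answer: G B Y O

Derivation:
After move 1 (U): U=WWWW F=RRGG R=BBRR B=OOBB L=GGOO
After move 2 (F'): F=RGRG U=WWBR R=YBYR D=GOYY L=GWOW
After move 3 (R): R=YYRB U=WGBG F=RORY D=GBYO B=ROWB
After move 4 (U): U=BWGG F=YYRY R=RORB B=GWWB L=ROOW
Query: D face = GBYO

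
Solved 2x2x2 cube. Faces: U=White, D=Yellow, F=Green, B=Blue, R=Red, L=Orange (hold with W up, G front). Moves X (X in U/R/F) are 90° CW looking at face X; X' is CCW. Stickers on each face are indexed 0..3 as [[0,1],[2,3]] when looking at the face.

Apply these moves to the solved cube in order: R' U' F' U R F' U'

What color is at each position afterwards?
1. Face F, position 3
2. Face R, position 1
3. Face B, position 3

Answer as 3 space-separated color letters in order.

Answer: O G B

Derivation:
After move 1 (R'): R=RRRR U=WBWB F=GWGW D=YGYG B=YBYB
After move 2 (U'): U=BBWW F=OOGW R=GWRR B=RRYB L=YBOO
After move 3 (F'): F=OWOG U=BBGR R=GWYR D=BOYG L=YWOW
After move 4 (U): U=GBRB F=GWOG R=RRYR B=YWYB L=OWOW
After move 5 (R): R=YRRR U=GWRG F=GOOG D=BYYY B=BWBB
After move 6 (F'): F=OGGO U=GWYR R=YRBR D=WWYY L=OGOR
After move 7 (U'): U=WRGY F=OGGO R=OGBR B=YRBB L=BWOR
Query 1: F[3] = O
Query 2: R[1] = G
Query 3: B[3] = B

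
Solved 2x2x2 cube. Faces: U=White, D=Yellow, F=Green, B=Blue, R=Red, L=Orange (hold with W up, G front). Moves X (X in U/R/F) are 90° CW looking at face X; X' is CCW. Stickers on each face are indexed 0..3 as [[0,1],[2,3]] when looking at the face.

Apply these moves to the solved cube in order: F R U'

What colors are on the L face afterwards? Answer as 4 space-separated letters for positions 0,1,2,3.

After move 1 (F): F=GGGG U=WWOO R=WRWR D=RRYY L=OYOY
After move 2 (R): R=WWRR U=WGOG F=GRGY D=RBYB B=OBWB
After move 3 (U'): U=GGWO F=OYGY R=GRRR B=WWWB L=OBOY
Query: L face = OBOY

Answer: O B O Y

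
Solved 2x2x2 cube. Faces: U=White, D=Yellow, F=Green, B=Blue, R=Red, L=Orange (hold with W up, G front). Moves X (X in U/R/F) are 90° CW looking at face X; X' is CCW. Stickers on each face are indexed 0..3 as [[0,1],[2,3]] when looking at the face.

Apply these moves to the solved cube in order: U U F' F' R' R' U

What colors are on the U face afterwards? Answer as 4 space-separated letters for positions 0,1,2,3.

Answer: Y W Y W

Derivation:
After move 1 (U): U=WWWW F=RRGG R=BBRR B=OOBB L=GGOO
After move 2 (U): U=WWWW F=BBGG R=OORR B=GGBB L=RROO
After move 3 (F'): F=BGBG U=WWOR R=YOYR D=ROYY L=RWOW
After move 4 (F'): F=GGBB U=WWYY R=OORR D=WWYY L=RROO
After move 5 (R'): R=OROR U=WBYG F=GWBY D=WGYB B=YGWB
After move 6 (R'): R=RROO U=WWYY F=GBBG D=WWYY B=BGGB
After move 7 (U): U=YWYW F=RRBG R=BGOO B=RRGB L=GBOO
Query: U face = YWYW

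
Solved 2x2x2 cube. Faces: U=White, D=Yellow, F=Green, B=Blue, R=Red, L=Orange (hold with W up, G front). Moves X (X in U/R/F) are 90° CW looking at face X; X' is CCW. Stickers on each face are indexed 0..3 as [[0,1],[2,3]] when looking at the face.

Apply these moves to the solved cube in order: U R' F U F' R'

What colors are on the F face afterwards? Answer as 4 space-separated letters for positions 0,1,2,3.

After move 1 (U): U=WWWW F=RRGG R=BBRR B=OOBB L=GGOO
After move 2 (R'): R=BRBR U=WBWO F=RWGW D=YRYG B=YOYB
After move 3 (F): F=GRWW U=WBOG R=WROR D=BBYG L=GYOR
After move 4 (U): U=OWGB F=WRWW R=YOOR B=GYYB L=GROR
After move 5 (F'): F=RWWW U=OWYO R=BOBR D=RRYG L=GBOG
After move 6 (R'): R=ORBB U=OYYG F=RWWO D=RWYW B=GYRB
Query: F face = RWWO

Answer: R W W O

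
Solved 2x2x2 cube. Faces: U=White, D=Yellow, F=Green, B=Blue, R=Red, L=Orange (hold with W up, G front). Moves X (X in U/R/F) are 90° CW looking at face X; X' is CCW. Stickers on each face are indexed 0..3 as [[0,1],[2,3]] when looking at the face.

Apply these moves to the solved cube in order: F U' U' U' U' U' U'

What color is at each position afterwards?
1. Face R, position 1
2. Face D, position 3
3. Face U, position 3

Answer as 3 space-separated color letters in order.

After move 1 (F): F=GGGG U=WWOO R=WRWR D=RRYY L=OYOY
After move 2 (U'): U=WOWO F=OYGG R=GGWR B=WRBB L=BBOY
After move 3 (U'): U=OOWW F=BBGG R=OYWR B=GGBB L=WROY
After move 4 (U'): U=OWOW F=WRGG R=BBWR B=OYBB L=GGOY
After move 5 (U'): U=WWOO F=GGGG R=WRWR B=BBBB L=OYOY
After move 6 (U'): U=WOWO F=OYGG R=GGWR B=WRBB L=BBOY
After move 7 (U'): U=OOWW F=BBGG R=OYWR B=GGBB L=WROY
Query 1: R[1] = Y
Query 2: D[3] = Y
Query 3: U[3] = W

Answer: Y Y W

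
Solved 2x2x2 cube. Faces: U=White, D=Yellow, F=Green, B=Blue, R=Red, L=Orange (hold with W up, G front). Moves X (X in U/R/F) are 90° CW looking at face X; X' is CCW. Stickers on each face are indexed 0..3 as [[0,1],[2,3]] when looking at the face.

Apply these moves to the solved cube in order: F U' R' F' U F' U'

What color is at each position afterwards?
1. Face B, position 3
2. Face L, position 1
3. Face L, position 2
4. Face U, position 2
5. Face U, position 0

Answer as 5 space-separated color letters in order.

Answer: B W O G W

Derivation:
After move 1 (F): F=GGGG U=WWOO R=WRWR D=RRYY L=OYOY
After move 2 (U'): U=WOWO F=OYGG R=GGWR B=WRBB L=BBOY
After move 3 (R'): R=GRGW U=WBWW F=OOGO D=RYYG B=YRRB
After move 4 (F'): F=OOOG U=WBGG R=YRRW D=BYYG L=BWOW
After move 5 (U): U=GWGB F=YROG R=YRRW B=BWRB L=OOOW
After move 6 (F'): F=RGYO U=GWYR R=YRBW D=OWYG L=OBOG
After move 7 (U'): U=WRGY F=OBYO R=RGBW B=YRRB L=BWOG
Query 1: B[3] = B
Query 2: L[1] = W
Query 3: L[2] = O
Query 4: U[2] = G
Query 5: U[0] = W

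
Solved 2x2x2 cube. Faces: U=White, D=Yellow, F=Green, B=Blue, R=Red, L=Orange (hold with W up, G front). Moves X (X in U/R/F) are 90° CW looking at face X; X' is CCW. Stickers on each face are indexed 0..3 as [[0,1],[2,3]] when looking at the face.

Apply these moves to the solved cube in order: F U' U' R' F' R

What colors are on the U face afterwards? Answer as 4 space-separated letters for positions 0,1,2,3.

Answer: O W Y G

Derivation:
After move 1 (F): F=GGGG U=WWOO R=WRWR D=RRYY L=OYOY
After move 2 (U'): U=WOWO F=OYGG R=GGWR B=WRBB L=BBOY
After move 3 (U'): U=OOWW F=BBGG R=OYWR B=GGBB L=WROY
After move 4 (R'): R=YROW U=OBWG F=BOGW D=RBYG B=YGRB
After move 5 (F'): F=OWBG U=OBYO R=BRRW D=RYYG L=WGOW
After move 6 (R): R=RBWR U=OWYG F=OYBG D=RRYY B=OGBB
Query: U face = OWYG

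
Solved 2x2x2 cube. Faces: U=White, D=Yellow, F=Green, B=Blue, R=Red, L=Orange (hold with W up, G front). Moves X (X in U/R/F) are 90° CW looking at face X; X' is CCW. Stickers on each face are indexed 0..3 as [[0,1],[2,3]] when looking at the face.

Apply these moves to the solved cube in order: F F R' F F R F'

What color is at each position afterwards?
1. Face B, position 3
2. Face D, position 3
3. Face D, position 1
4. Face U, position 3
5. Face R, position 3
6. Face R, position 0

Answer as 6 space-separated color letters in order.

After move 1 (F): F=GGGG U=WWOO R=WRWR D=RRYY L=OYOY
After move 2 (F): F=GGGG U=WWYY R=OROR D=WWYY L=OROR
After move 3 (R'): R=RROO U=WBYB F=GWGY D=WGYG B=YBWB
After move 4 (F): F=GGYW U=WBRR R=YRBO D=ORYG L=OWOG
After move 5 (F): F=YGWG U=WBGW R=RRRO D=BYYG L=OOOR
After move 6 (R): R=RROR U=WGGG F=YYWG D=BWYY B=WBBB
After move 7 (F'): F=YGYW U=WGRO R=WRBR D=ORYY L=OGOG
Query 1: B[3] = B
Query 2: D[3] = Y
Query 3: D[1] = R
Query 4: U[3] = O
Query 5: R[3] = R
Query 6: R[0] = W

Answer: B Y R O R W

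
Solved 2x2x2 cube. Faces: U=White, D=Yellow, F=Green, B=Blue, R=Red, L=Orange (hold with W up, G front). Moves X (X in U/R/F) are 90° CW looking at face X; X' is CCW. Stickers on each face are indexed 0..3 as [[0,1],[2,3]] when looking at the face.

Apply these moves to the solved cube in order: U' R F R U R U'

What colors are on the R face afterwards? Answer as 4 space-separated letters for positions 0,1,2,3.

Answer: G W G R

Derivation:
After move 1 (U'): U=WWWW F=OOGG R=GGRR B=RRBB L=BBOO
After move 2 (R): R=RGRG U=WOWG F=OYGY D=YBYR B=WRWB
After move 3 (F): F=GOYY U=WOOB R=WGGG D=RRYR L=BYOB
After move 4 (R): R=GWGG U=WOOY F=GRYR D=RWYW B=BROB
After move 5 (U): U=OWYO F=GWYR R=BRGG B=BYOB L=GROB
After move 6 (R): R=GBGR U=OWYR F=GWYW D=ROYB B=OYWB
After move 7 (U'): U=WROY F=GRYW R=GWGR B=GBWB L=OYOB
Query: R face = GWGR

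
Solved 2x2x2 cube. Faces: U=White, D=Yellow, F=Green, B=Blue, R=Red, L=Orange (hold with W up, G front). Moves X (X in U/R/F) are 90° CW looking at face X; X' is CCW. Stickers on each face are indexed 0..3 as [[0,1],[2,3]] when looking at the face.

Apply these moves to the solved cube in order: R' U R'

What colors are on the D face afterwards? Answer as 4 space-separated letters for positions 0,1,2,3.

Answer: Y R Y W

Derivation:
After move 1 (R'): R=RRRR U=WBWB F=GWGW D=YGYG B=YBYB
After move 2 (U): U=WWBB F=RRGW R=YBRR B=OOYB L=GWOO
After move 3 (R'): R=BRYR U=WYBO F=RWGB D=YRYW B=GOGB
Query: D face = YRYW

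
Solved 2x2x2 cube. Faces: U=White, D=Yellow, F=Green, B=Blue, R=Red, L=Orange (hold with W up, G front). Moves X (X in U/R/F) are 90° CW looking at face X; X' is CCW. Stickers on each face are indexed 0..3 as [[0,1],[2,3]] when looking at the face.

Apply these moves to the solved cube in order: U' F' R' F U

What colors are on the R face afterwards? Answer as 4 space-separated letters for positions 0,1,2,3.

Answer: Y R R Y

Derivation:
After move 1 (U'): U=WWWW F=OOGG R=GGRR B=RRBB L=BBOO
After move 2 (F'): F=OGOG U=WWGR R=YGYR D=BOYY L=BWOW
After move 3 (R'): R=GRYY U=WBGR F=OWOR D=BGYG B=YROB
After move 4 (F): F=OORW U=WBWW R=GRRY D=YGYG L=BBOG
After move 5 (U): U=WWWB F=GRRW R=YRRY B=BBOB L=OOOG
Query: R face = YRRY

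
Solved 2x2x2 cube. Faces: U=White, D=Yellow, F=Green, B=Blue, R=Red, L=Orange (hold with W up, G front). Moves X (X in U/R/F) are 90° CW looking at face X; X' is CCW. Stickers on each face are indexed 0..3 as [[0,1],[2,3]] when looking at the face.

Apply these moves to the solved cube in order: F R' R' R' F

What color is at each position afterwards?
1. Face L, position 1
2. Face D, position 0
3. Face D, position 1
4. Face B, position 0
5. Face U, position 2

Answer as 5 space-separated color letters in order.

After move 1 (F): F=GGGG U=WWOO R=WRWR D=RRYY L=OYOY
After move 2 (R'): R=RRWW U=WBOB F=GWGO D=RGYG B=YBRB
After move 3 (R'): R=RWRW U=WROY F=GBGB D=RWYO B=GBGB
After move 4 (R'): R=WWRR U=WGOG F=GRGY D=RBYB B=OBWB
After move 5 (F): F=GGYR U=WGYY R=OWGR D=RWYB L=OROB
Query 1: L[1] = R
Query 2: D[0] = R
Query 3: D[1] = W
Query 4: B[0] = O
Query 5: U[2] = Y

Answer: R R W O Y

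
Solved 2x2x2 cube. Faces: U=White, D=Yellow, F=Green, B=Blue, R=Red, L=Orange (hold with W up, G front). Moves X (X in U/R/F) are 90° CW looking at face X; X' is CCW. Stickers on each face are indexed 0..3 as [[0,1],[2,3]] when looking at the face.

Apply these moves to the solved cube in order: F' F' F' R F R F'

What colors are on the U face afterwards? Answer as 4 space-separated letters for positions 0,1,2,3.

Answer: W G G R

Derivation:
After move 1 (F'): F=GGGG U=WWRR R=YRYR D=OOYY L=OWOW
After move 2 (F'): F=GGGG U=WWYY R=OROR D=WWYY L=OROR
After move 3 (F'): F=GGGG U=WWOO R=WRWR D=RRYY L=OYOY
After move 4 (R): R=WWRR U=WGOG F=GRGY D=RBYB B=OBWB
After move 5 (F): F=GGYR U=WGYY R=OWGR D=RWYB L=OROB
After move 6 (R): R=GORW U=WGYR F=GWYB D=RWYO B=YBGB
After move 7 (F'): F=WBGY U=WGGR R=WORW D=RBYO L=OROY
Query: U face = WGGR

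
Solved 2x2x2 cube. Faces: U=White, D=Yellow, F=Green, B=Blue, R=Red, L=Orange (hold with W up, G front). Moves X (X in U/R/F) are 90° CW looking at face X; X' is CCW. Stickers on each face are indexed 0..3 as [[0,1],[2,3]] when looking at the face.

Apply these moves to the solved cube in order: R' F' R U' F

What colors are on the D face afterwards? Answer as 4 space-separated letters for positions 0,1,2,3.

After move 1 (R'): R=RRRR U=WBWB F=GWGW D=YGYG B=YBYB
After move 2 (F'): F=WWGG U=WBRR R=GRYR D=OOYG L=OBOW
After move 3 (R): R=YGRR U=WWRG F=WOGG D=OYYY B=RBBB
After move 4 (U'): U=WGWR F=OBGG R=WORR B=YGBB L=RBOW
After move 5 (F): F=GOGB U=WGWB R=WORR D=RWYY L=ROOY
Query: D face = RWYY

Answer: R W Y Y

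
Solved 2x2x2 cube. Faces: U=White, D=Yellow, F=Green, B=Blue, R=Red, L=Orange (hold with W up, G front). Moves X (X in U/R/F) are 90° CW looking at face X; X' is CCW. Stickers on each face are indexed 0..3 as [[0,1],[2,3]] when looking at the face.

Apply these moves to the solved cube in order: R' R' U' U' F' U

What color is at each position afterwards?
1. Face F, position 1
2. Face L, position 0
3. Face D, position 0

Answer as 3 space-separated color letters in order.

After move 1 (R'): R=RRRR U=WBWB F=GWGW D=YGYG B=YBYB
After move 2 (R'): R=RRRR U=WYWY F=GBGB D=YWYW B=GBGB
After move 3 (U'): U=YYWW F=OOGB R=GBRR B=RRGB L=GBOO
After move 4 (U'): U=YWYW F=GBGB R=OORR B=GBGB L=RROO
After move 5 (F'): F=BBGG U=YWOR R=WOYR D=ROYW L=RWOY
After move 6 (U): U=OYRW F=WOGG R=GBYR B=RWGB L=BBOY
Query 1: F[1] = O
Query 2: L[0] = B
Query 3: D[0] = R

Answer: O B R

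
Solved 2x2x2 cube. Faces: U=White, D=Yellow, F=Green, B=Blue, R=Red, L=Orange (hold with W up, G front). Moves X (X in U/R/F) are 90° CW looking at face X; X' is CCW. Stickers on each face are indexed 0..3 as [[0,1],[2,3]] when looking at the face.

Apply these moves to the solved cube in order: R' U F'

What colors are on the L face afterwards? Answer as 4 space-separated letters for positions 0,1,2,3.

After move 1 (R'): R=RRRR U=WBWB F=GWGW D=YGYG B=YBYB
After move 2 (U): U=WWBB F=RRGW R=YBRR B=OOYB L=GWOO
After move 3 (F'): F=RWRG U=WWYR R=GBYR D=WOYG L=GBOB
Query: L face = GBOB

Answer: G B O B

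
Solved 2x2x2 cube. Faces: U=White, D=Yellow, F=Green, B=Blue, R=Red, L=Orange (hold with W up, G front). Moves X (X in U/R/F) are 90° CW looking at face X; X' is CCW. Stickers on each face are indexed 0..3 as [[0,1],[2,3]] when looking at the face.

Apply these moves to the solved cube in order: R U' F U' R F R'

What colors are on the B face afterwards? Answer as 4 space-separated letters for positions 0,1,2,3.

Answer: W Y W B

Derivation:
After move 1 (R): R=RRRR U=WGWG F=GYGY D=YBYB B=WBWB
After move 2 (U'): U=GGWW F=OOGY R=GYRR B=RRWB L=WBOO
After move 3 (F): F=GOYO U=GGOB R=WYWR D=RGYB L=WYOB
After move 4 (U'): U=GBGO F=WYYO R=GOWR B=WYWB L=RROB
After move 5 (R): R=WGRO U=GYGO F=WGYB D=RWYW B=OYBB
After move 6 (F): F=YWBG U=GYBR R=GGOO D=RWYW L=RROW
After move 7 (R'): R=GOGO U=GBBO F=YYBR D=RWYG B=WYWB
Query: B face = WYWB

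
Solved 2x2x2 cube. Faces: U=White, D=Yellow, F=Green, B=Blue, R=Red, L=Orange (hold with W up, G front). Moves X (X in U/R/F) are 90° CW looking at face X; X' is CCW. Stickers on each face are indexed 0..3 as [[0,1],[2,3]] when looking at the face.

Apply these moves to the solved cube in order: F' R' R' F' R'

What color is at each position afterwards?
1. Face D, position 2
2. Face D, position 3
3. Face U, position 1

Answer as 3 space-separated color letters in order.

Answer: Y G G

Derivation:
After move 1 (F'): F=GGGG U=WWRR R=YRYR D=OOYY L=OWOW
After move 2 (R'): R=RRYY U=WBRB F=GWGR D=OGYG B=YBOB
After move 3 (R'): R=RYRY U=WORY F=GBGB D=OWYR B=GBGB
After move 4 (F'): F=BBGG U=WORR R=WYOY D=WWYR L=OYOR
After move 5 (R'): R=YYWO U=WGRG F=BOGR D=WBYG B=RBWB
Query 1: D[2] = Y
Query 2: D[3] = G
Query 3: U[1] = G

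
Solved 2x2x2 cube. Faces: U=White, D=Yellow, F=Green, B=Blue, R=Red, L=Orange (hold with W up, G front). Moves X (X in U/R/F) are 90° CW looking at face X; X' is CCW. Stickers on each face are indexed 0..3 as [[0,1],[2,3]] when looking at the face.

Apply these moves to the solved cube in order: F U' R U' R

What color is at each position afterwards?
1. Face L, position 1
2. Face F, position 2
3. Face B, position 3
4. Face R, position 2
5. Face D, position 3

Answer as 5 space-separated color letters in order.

Answer: R G B G W

Derivation:
After move 1 (F): F=GGGG U=WWOO R=WRWR D=RRYY L=OYOY
After move 2 (U'): U=WOWO F=OYGG R=GGWR B=WRBB L=BBOY
After move 3 (R): R=WGRG U=WYWG F=ORGY D=RBYW B=OROB
After move 4 (U'): U=YGWW F=BBGY R=ORRG B=WGOB L=OROY
After move 5 (R): R=ROGR U=YBWY F=BBGW D=ROYW B=WGGB
Query 1: L[1] = R
Query 2: F[2] = G
Query 3: B[3] = B
Query 4: R[2] = G
Query 5: D[3] = W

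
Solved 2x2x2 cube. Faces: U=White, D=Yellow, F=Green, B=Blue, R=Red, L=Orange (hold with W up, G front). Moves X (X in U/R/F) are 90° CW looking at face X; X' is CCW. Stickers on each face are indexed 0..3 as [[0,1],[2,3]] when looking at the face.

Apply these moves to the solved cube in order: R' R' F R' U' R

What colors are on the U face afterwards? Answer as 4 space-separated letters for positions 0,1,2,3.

Answer: G Y W O

Derivation:
After move 1 (R'): R=RRRR U=WBWB F=GWGW D=YGYG B=YBYB
After move 2 (R'): R=RRRR U=WYWY F=GBGB D=YWYW B=GBGB
After move 3 (F): F=GGBB U=WYOO R=WRYR D=RRYW L=OYOW
After move 4 (R'): R=RRWY U=WGOG F=GYBO D=RGYB B=WBRB
After move 5 (U'): U=GGWO F=OYBO R=GYWY B=RRRB L=WBOW
After move 6 (R): R=WGYY U=GYWO F=OGBB D=RRYR B=ORGB
Query: U face = GYWO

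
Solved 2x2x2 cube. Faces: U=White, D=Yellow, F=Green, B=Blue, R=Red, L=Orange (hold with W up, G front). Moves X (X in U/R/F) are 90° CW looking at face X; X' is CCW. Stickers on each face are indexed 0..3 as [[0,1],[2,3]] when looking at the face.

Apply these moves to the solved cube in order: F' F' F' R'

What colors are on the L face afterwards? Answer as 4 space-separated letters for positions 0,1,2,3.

Answer: O Y O Y

Derivation:
After move 1 (F'): F=GGGG U=WWRR R=YRYR D=OOYY L=OWOW
After move 2 (F'): F=GGGG U=WWYY R=OROR D=WWYY L=OROR
After move 3 (F'): F=GGGG U=WWOO R=WRWR D=RRYY L=OYOY
After move 4 (R'): R=RRWW U=WBOB F=GWGO D=RGYG B=YBRB
Query: L face = OYOY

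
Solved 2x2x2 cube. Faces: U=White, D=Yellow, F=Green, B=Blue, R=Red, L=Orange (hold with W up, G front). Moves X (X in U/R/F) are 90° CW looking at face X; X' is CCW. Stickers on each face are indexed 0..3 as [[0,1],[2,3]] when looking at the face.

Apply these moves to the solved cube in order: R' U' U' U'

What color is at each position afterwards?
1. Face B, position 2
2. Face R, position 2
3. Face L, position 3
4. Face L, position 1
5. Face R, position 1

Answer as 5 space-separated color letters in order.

After move 1 (R'): R=RRRR U=WBWB F=GWGW D=YGYG B=YBYB
After move 2 (U'): U=BBWW F=OOGW R=GWRR B=RRYB L=YBOO
After move 3 (U'): U=BWBW F=YBGW R=OORR B=GWYB L=RROO
After move 4 (U'): U=WWBB F=RRGW R=YBRR B=OOYB L=GWOO
Query 1: B[2] = Y
Query 2: R[2] = R
Query 3: L[3] = O
Query 4: L[1] = W
Query 5: R[1] = B

Answer: Y R O W B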